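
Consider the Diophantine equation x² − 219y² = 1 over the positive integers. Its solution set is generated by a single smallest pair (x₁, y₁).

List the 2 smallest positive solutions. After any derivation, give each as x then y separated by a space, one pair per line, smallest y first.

74 5
10951 740

[14; 1,3,1,28] for √219; ℓ=4 ⇒ convergent index 3
step 0: (14, 1)  from 14·(1,0) + (0,1)
step 1: (15, 1)  from 1·(14,1) + (1,0)
step 2: (59, 4)  from 3·(15,1) + (14,1)
step 3: (74, 5)  from 1·(59,4) + (15,1)
(x₁, y₁) = (74, 5);  74² − 219·5² = 1 ✓
(x_2, y_2) = (74·74 + 219·5·5, 74·5 + 5·74) = (10951, 740)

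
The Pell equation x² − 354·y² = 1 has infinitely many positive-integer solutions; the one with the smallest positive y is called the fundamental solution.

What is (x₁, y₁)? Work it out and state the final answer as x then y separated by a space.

258065 13716

[18; 1,4,2,2,18,2,2,4,1,36] for √354; ℓ=10 ⇒ convergent index 9
k=0  a_k=18  p_k/q_k = 18/1
k=1  a_k=1  p_k/q_k = 19/1
k=2  a_k=4  p_k/q_k = 94/5
k=3  a_k=2  p_k/q_k = 207/11
k=4  a_k=2  p_k/q_k = 508/27
k=5  a_k=18  p_k/q_k = 9351/497
…
k=7  a_k=2  p_k/q_k = 47771/2539
k=8  a_k=4  p_k/q_k = 210294/11177
k=9  a_k=1  p_k/q_k = 258065/13716
fundamental: x₁=258065, y₁=13716  (since 66597544225 − 354·188128656 = 1)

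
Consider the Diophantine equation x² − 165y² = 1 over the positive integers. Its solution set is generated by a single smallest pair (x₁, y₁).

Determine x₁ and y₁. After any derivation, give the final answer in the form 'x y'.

1079 84

d=165: √d = [12; 1,5,2,5,1,24] (ℓ=6, even), read p_5/q_5
k=0  a_k=12  p_k/q_k = 12/1
k=1  a_k=1  p_k/q_k = 13/1
k=2  a_k=5  p_k/q_k = 77/6
k=3  a_k=2  p_k/q_k = 167/13
k=4  a_k=5  p_k/q_k = 912/71
k=5  a_k=1  p_k/q_k = 1079/84
→ (1079, 84).  Check: 1079²=1164241, 165·84²=1164240, difference 1.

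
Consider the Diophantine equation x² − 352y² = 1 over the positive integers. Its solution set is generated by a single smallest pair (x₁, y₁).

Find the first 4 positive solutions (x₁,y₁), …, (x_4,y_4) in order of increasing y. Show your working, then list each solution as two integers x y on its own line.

77617 4137
12048797377 642203058
1870383011943601 99691749501435
290347036464004160257 15475549041463557732

√352 → a₀=18, period (1,3,5,9,5,3,1,36); ℓ=8 even so k=7
step 0: (18, 1)  from 18·(1,0) + (0,1)
…
step 5: (18499, 986)  from 5·(3621,193) + (394,21)
step 6: (59118, 3151)  from 3·(18499,986) + (3621,193)
step 7: (77617, 4137)  from 1·(59118,3151) + (18499,986)
fundamental: x₁=77617, y₁=4137  (since 6024398689 − 352·17114769 = 1)
(x_2, y_2) = (77617·77617 + 352·4137·4137, 77617·4137 + 4137·77617) = (12048797377, 642203058)
(x_3, y_3) = (77617·12048797377 + 352·4137·642203058, 77617·642203058 + 4137·12048797377) = (1870383011943601, 99691749501435)
(x_4, y_4) = (77617·1870383011943601 + 352·4137·99691749501435, 77617·99691749501435 + 4137·1870383011943601) = (290347036464004160257, 15475549041463557732)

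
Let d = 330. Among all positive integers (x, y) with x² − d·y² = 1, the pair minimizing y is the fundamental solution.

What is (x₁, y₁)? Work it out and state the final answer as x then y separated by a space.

109 6

√330 = [18; 6,36, …], period ℓ=2 (even) → k=1
i=0: a=18 ⇒ p=18, q=1
i=1: a=6 ⇒ p=109, q=6
fundamental: x₁=109, y₁=6  (since 11881 − 330·36 = 1)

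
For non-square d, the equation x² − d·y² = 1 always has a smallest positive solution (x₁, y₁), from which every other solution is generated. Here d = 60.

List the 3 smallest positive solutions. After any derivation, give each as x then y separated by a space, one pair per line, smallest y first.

31 4
1921 248
119071 15372

√60 → a₀=7, period (1,2,1,14); ℓ=4 even so k=3
step 0: (7, 1)  from 7·(1,0) + (0,1)
…
step 2: (23, 3)  from 2·(8,1) + (7,1)
step 3: (31, 4)  from 1·(23,3) + (8,1)
→ (31, 4).  Check: 31²=961, 60·4²=960, difference 1.
n=2: (31,4)∘(31,4) = (31·31+60·4·4, 31·4+4·31) = (1921,248)
n=3: (1921,248)∘(31,4) = (31·1921+60·4·248, 31·248+4·1921) = (119071,15372)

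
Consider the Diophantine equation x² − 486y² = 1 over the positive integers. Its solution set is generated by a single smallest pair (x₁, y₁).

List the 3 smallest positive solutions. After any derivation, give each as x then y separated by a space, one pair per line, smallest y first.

485 22
470449 21340
456335045 20699778

[22; 22,44] for √486; ℓ=2 ⇒ convergent index 1
step 0: (22, 1)  from 22·(1,0) + (0,1)
step 1: (485, 22)  from 22·(22,1) + (1,0)
(x₁, y₁) = (485, 22);  485² − 486·22² = 1 ✓
(x_2, y_2) = (485·485 + 486·22·22, 485·22 + 22·485) = (470449, 21340)
(x_3, y_3) = (485·470449 + 486·22·21340, 485·21340 + 22·470449) = (456335045, 20699778)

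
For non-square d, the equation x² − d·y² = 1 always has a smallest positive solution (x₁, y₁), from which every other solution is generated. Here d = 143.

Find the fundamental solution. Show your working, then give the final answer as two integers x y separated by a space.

12 1

[11; 1,22] for √143; ℓ=2 ⇒ convergent index 1
i=0: a=11 ⇒ p=11, q=1
i=1: a=1 ⇒ p=12, q=1
→ (12, 1).  Check: 12²=144, 143·1²=143, difference 1.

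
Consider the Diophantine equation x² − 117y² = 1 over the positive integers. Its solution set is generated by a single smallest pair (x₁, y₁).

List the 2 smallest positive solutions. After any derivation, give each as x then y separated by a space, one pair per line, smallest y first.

√117 → a₀=10, period (1,4,2,4,1,20); ℓ=6 even so k=5
i=0: a=10 ⇒ p=10, q=1
…
i=2: a=4 ⇒ p=54, q=5
i=3: a=2 ⇒ p=119, q=11
i=4: a=4 ⇒ p=530, q=49
i=5: a=1 ⇒ p=649, q=60
→ (649, 60).  Check: 649²=421201, 117·60²=421200, difference 1.
n=2: (649,60)∘(649,60) = (649·649+117·60·60, 649·60+60·649) = (842401,77880)

649 60
842401 77880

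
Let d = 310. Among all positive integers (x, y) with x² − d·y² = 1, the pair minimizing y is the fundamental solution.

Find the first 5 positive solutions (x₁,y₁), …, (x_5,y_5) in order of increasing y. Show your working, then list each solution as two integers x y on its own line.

848719 48204
1440647881921 81823301352
2445410459391369679 138889981000287972
4150932639366927117300481 235757131569084991314384
7045950797499272621676902497999 400183113896225599505705060220

√310 → a₀=17, period (1,1,1,1,5,…,1,1,34); ℓ=16 even so k=15
i=0: a=17 ⇒ p=17, q=1
…
i=2: a=1 ⇒ p=35, q=2
…
i=6: a=3 ⇒ p=1567, q=89
i=7: a=1 ⇒ p=2060, q=117
i=8: a=2 ⇒ p=5687, q=323
i=9: a=1 ⇒ p=7747, q=440
i=10: a=3 ⇒ p=28928, q=1643
i=11: a=5 ⇒ p=152387, q=8655
i=12: a=1 ⇒ p=181315, q=10298
…
i=14: a=1 ⇒ p=515017, q=29251
i=15: a=1 ⇒ p=848719, q=48204
(x₁, y₁) = (848719, 48204);  848719² − 310·48204² = 1 ✓
k=2:  x_2 = 848719·848719+310·48204·48204 = 1440647881921,  y_2 = 848719·48204+48204·848719 = 81823301352
k=3:  x_3 = 848719·1440647881921+310·48204·81823301352 = 2445410459391369679,  y_3 = 848719·81823301352+48204·1440647881921 = 138889981000287972
k=4:  x_4 = 848719·2445410459391369679+310·48204·138889981000287972 = 4150932639366927117300481,  y_4 = 848719·138889981000287972+48204·2445410459391369679 = 235757131569084991314384
k=5:  x_5 = 848719·4150932639366927117300481+310·48204·235757131569084991314384 = 7045950797499272621676902497999,  y_5 = 848719·235757131569084991314384+48204·4150932639366927117300481 = 400183113896225599505705060220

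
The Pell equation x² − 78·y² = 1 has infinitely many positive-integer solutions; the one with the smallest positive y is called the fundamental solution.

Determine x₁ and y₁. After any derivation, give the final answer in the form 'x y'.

d=78: √d = [8; 1,4,1,16] (ℓ=4, even), read p_3/q_3
i=0: a=8 ⇒ p=8, q=1
…
i=2: a=4 ⇒ p=44, q=5
i=3: a=1 ⇒ p=53, q=6
→ (53, 6).  Check: 53²=2809, 78·6²=2808, difference 1.

53 6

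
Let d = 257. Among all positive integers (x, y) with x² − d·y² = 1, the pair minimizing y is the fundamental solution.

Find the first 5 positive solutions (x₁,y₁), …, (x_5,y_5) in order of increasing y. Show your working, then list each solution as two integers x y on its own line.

513 32
526337 32832
540021249 33685600
554061275137 34561392768
568466328269313 35459955294368

d=257: √d = [16; 32] (ℓ=1, odd), read p_1/q_1
a_0=16:  p_0=16·1+0=16,  q_0=16·0+1=1
a_1=32:  p_1=32·16+1=513,  q_1=32·1+0=32
(x₁, y₁) = (513, 32);  513² − 257·32² = 1 ✓
k=2:  x_2 = 513·513+257·32·32 = 526337,  y_2 = 513·32+32·513 = 32832
k=3:  x_3 = 513·526337+257·32·32832 = 540021249,  y_3 = 513·32832+32·526337 = 33685600
k=4:  x_4 = 513·540021249+257·32·33685600 = 554061275137,  y_4 = 513·33685600+32·540021249 = 34561392768
k=5:  x_5 = 513·554061275137+257·32·34561392768 = 568466328269313,  y_5 = 513·34561392768+32·554061275137 = 35459955294368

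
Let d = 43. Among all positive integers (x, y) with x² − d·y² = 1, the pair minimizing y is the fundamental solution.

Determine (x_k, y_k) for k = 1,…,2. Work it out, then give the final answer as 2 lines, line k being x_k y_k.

3482 531
24248647 3697884

d=43: √d = [6; 1,1,3,1,5,1,3,1,1,12] (ℓ=10, even), read p_9/q_9
step 0: (6, 1)  from 6·(1,0) + (0,1)
step 1: (7, 1)  from 1·(6,1) + (1,0)
step 2: (13, 2)  from 1·(7,1) + (6,1)
step 3: (46, 7)  from 3·(13,2) + (7,1)
step 4: (59, 9)  from 1·(46,7) + (13,2)
step 5: (341, 52)  from 5·(59,9) + (46,7)
step 6: (400, 61)  from 1·(341,52) + (59,9)
step 7: (1541, 235)  from 3·(400,61) + (341,52)
step 8: (1941, 296)  from 1·(1541,235) + (400,61)
step 9: (3482, 531)  from 1·(1941,296) + (1541,235)
fundamental: x₁=3482, y₁=531  (since 12124324 − 43·281961 = 1)
k=2:  x_2 = 3482·3482+43·531·531 = 24248647,  y_2 = 3482·531+531·3482 = 3697884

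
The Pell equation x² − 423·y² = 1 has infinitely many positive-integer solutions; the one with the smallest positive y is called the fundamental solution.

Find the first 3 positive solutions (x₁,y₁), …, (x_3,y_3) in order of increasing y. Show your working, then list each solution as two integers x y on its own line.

d=423: √d = [20; 1,1,3,4,3,1,1,40] (ℓ=8, even), read p_7/q_7
i=0: a=20 ⇒ p=20, q=1
…
i=3: a=3 ⇒ p=144, q=7
…
i=5: a=3 ⇒ p=1995, q=97
i=6: a=1 ⇒ p=2612, q=127
i=7: a=1 ⇒ p=4607, q=224
→ (4607, 224).  Check: 4607²=21224449, 423·224²=21224448, difference 1.
n=2: (4607,224)∘(4607,224) = (4607·4607+423·224·224, 4607·224+224·4607) = (42448897,2063936)
n=3: (42448897,2063936)∘(4607,224) = (4607·42448897+423·224·2063936, 4607·2063936+224·42448897) = (391124132351,19017106080)

4607 224
42448897 2063936
391124132351 19017106080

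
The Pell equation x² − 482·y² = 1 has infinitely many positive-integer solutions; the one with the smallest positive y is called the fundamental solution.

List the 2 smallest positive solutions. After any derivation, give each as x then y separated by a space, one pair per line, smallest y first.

483 22
466577 21252

√482 = [21; 1,20,1,42, …], period ℓ=4 (even) → k=3
k=0  a_k=21  p_k/q_k = 21/1
k=1  a_k=1  p_k/q_k = 22/1
k=2  a_k=20  p_k/q_k = 461/21
k=3  a_k=1  p_k/q_k = 483/22
fundamental: x₁=483, y₁=22  (since 233289 − 482·484 = 1)
(483+22√482)^2 = 466577 + 21252√482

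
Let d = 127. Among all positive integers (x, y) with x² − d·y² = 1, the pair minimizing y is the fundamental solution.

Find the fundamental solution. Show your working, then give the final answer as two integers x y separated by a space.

4730624 419775

[11; 3,1,2,2,7,11,7,2,2,1,3,22] for √127; ℓ=12 ⇒ convergent index 11
a_0=11:  p_0=11·1+0=11,  q_0=11·0+1=1
a_1=3:  p_1=3·11+1=34,  q_1=3·1+0=3
…
a_6=11:  p_6=11·2175+293=24218,  q_6=11·193+26=2149
a_7=7:  p_7=7·24218+2175=171701,  q_7=7·2149+193=15236
…
a_10=1:  p_10=1·906941+367620=1274561,  q_10=1·80478+32621=113099
a_11=3:  p_11=3·1274561+906941=4730624,  q_11=3·113099+80478=419775
→ (4730624, 419775).  Check: 4730624²=22378803429376, 127·419775²=22378803429375, difference 1.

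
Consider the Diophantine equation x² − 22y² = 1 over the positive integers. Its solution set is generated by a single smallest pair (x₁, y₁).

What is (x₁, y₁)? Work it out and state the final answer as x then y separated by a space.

d=22: √d = [4; 1,2,4,2,1,8] (ℓ=6, even), read p_5/q_5
a_0=4:  p_0=4·1+0=4,  q_0=4·0+1=1
a_1=1:  p_1=1·4+1=5,  q_1=1·1+0=1
…
a_3=4:  p_3=4·14+5=61,  q_3=4·3+1=13
a_4=2:  p_4=2·61+14=136,  q_4=2·13+3=29
a_5=1:  p_5=1·136+61=197,  q_5=1·29+13=42
→ (197, 42).  Check: 197²=38809, 22·42²=38808, difference 1.

197 42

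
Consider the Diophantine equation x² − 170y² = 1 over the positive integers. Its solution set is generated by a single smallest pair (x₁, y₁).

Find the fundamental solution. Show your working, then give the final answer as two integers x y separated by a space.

[13; 26] for √170; ℓ=1 ⇒ convergent index 1
i=0: a=13 ⇒ p=13, q=1
i=1: a=26 ⇒ p=339, q=26
(x₁, y₁) = (339, 26);  339² − 170·26² = 1 ✓

339 26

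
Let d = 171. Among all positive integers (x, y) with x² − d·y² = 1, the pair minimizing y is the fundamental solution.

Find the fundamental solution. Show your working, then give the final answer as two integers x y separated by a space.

√171 = [13; 13,26, …], period ℓ=2 (even) → k=1
step 0: (13, 1)  from 13·(1,0) + (0,1)
step 1: (170, 13)  from 13·(13,1) + (1,0)
fundamental: x₁=170, y₁=13  (since 28900 − 171·169 = 1)

170 13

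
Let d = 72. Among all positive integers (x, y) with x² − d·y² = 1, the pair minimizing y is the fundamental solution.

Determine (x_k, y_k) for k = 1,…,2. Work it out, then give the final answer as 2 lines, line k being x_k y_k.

17 2
577 68

[8; 2,16] for √72; ℓ=2 ⇒ convergent index 1
step 0: (8, 1)  from 8·(1,0) + (0,1)
step 1: (17, 2)  from 2·(8,1) + (1,0)
(x₁, y₁) = (17, 2);  17² − 72·2² = 1 ✓
(17+2√72)^2 = 577 + 68√72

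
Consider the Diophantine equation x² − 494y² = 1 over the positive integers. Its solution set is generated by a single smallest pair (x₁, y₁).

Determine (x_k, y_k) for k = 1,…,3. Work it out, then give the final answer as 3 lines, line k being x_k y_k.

73035 3286
10668222449 479986020
1558307253052395 70111557938114

√494 = [22; 4,2,2,1,2,1,2,2,4,44, …], period ℓ=10 (even) → k=9
a_0=22:  p_0=22·1+0=22,  q_0=22·0+1=1
…
a_6=1:  p_6=1·1867+689=2556,  q_6=1·84+31=115
a_7=2:  p_7=2·2556+1867=6979,  q_7=2·115+84=314
a_8=2:  p_8=2·6979+2556=16514,  q_8=2·314+115=743
a_9=4:  p_9=4·16514+6979=73035,  q_9=4·743+314=3286
(x₁, y₁) = (73035, 3286);  73035² − 494·3286² = 1 ✓
(x_2, y_2) = (73035·73035 + 494·3286·3286, 73035·3286 + 3286·73035) = (10668222449, 479986020)
(x_3, y_3) = (73035·10668222449 + 494·3286·479986020, 73035·479986020 + 3286·10668222449) = (1558307253052395, 70111557938114)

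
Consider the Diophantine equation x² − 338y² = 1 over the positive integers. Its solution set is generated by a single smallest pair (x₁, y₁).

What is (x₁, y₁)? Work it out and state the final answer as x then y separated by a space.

[18; 2,1,1,2,36] for √338; ℓ=5 ⇒ convergent index 9
k=0  a_k=18  p_k/q_k = 18/1
k=1  a_k=2  p_k/q_k = 37/2
k=2  a_k=1  p_k/q_k = 55/3
k=3  a_k=1  p_k/q_k = 92/5
k=4  a_k=2  p_k/q_k = 239/13
…
k=8  a_k=1  p_k/q_k = 43958/2391
k=9  a_k=2  p_k/q_k = 114243/6214
→ (114243, 6214).  Check: 114243²=13051463049, 338·6214²=13051463048, difference 1.

114243 6214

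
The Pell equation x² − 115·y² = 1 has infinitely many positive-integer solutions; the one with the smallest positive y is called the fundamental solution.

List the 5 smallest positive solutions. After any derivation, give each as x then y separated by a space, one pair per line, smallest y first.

√115 → a₀=10, period (1,2,1,1,1,1,1,2,1,20); ℓ=10 even so k=9
i=0: a=10 ⇒ p=10, q=1
…
i=3: a=1 ⇒ p=43, q=4
i=4: a=1 ⇒ p=75, q=7
i=5: a=1 ⇒ p=118, q=11
…
i=7: a=1 ⇒ p=311, q=29
i=8: a=2 ⇒ p=815, q=76
i=9: a=1 ⇒ p=1126, q=105
fundamental: x₁=1126, y₁=105  (since 1267876 − 115·11025 = 1)
(1126+105√115)^2 = 2535751 + 236460√115
(1126+105√115)^3 = 5710510126 + 532507815√115
(1126+105√115)^4 = 12860066268001 + 1199207362920√115
(1126+105√115)^5 = 28960863525028126 + 2700614448788025√115

1126 105
2535751 236460
5710510126 532507815
12860066268001 1199207362920
28960863525028126 2700614448788025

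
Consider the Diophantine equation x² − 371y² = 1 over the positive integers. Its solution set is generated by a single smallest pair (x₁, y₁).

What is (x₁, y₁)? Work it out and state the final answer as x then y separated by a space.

1695 88

√371 → a₀=19, period (3,1,4,1,3,38); ℓ=6 even so k=5
step 0: (19, 1)  from 19·(1,0) + (0,1)
step 1: (58, 3)  from 3·(19,1) + (1,0)
step 2: (77, 4)  from 1·(58,3) + (19,1)
…
step 4: (443, 23)  from 1·(366,19) + (77,4)
step 5: (1695, 88)  from 3·(443,23) + (366,19)
→ (1695, 88).  Check: 1695²=2873025, 371·88²=2873024, difference 1.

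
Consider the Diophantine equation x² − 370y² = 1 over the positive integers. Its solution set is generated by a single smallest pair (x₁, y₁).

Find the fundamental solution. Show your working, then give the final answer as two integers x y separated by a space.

213859 11118

√370 = [19; 4,4,38, …], period ℓ=3 (odd) → k=5
k=0  a_k=19  p_k/q_k = 19/1
…
k=2  a_k=4  p_k/q_k = 327/17
…
k=4  a_k=4  p_k/q_k = 50339/2617
k=5  a_k=4  p_k/q_k = 213859/11118
fundamental: x₁=213859, y₁=11118  (since 45735671881 − 370·123609924 = 1)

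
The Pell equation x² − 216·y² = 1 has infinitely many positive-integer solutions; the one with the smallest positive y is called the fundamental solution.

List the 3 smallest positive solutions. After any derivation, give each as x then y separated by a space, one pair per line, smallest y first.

485 33
470449 32010
456335045 31049667

d=216: √d = [14; 1,2,3,2,1,28] (ℓ=6, even), read p_5/q_5
a_0=14:  p_0=14·1+0=14,  q_0=14·0+1=1
a_1=1:  p_1=1·14+1=15,  q_1=1·1+0=1
a_2=2:  p_2=2·15+14=44,  q_2=2·1+1=3
a_3=3:  p_3=3·44+15=147,  q_3=3·3+1=10
a_4=2:  p_4=2·147+44=338,  q_4=2·10+3=23
a_5=1:  p_5=1·338+147=485,  q_5=1·23+10=33
→ (485, 33).  Check: 485²=235225, 216·33²=235224, difference 1.
(485+33√216)^2 = 470449 + 32010√216
(485+33√216)^3 = 456335045 + 31049667√216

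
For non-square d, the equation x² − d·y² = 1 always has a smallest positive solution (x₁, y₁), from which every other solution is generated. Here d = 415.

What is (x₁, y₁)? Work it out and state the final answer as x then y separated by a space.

18412804 903849

√415 = [20; 2,1,2,4,6,…,1,2,40, …], period ℓ=16 (even) → k=15
i=0: a=20 ⇒ p=20, q=1
…
i=2: a=1 ⇒ p=61, q=3
…
i=5: a=6 ⇒ p=4441, q=218
…
i=7: a=1 ⇒ p=9595, q=471
…
i=10: a=1 ⇒ p=77473, q=3803
…
i=12: a=4 ⇒ p=2110961, q=103623
i=13: a=2 ⇒ p=4730294, q=232201
i=14: a=1 ⇒ p=6841255, q=335824
i=15: a=2 ⇒ p=18412804, q=903849
(x₁, y₁) = (18412804, 903849);  18412804² − 415·903849² = 1 ✓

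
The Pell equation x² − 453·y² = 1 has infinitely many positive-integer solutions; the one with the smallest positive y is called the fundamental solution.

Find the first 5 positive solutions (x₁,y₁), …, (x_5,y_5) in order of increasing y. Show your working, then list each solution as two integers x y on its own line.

1653751 77700
5469784740001 256992905400
18091323967121133751 850004548596233100
59837090203895614338960001 2811391744490881177810800
197911295523547060893371760093751 9298683817686228472822980388500

√453 → a₀=21, period (3,1,1,10,14,10,1,1,3,42); ℓ=10 even so k=9
step 0: (21, 1)  from 21·(1,0) + (0,1)
step 1: (64, 3)  from 3·(21,1) + (1,0)
step 2: (85, 4)  from 1·(64,3) + (21,1)
step 3: (149, 7)  from 1·(85,4) + (64,3)
step 4: (1575, 74)  from 10·(149,7) + (85,4)
step 5: (22199, 1043)  from 14·(1575,74) + (149,7)
step 6: (223565, 10504)  from 10·(22199,1043) + (1575,74)
step 7: (245764, 11547)  from 1·(223565,10504) + (22199,1043)
step 8: (469329, 22051)  from 1·(245764,11547) + (223565,10504)
step 9: (1653751, 77700)  from 3·(469329,22051) + (245764,11547)
fundamental: x₁=1653751, y₁=77700  (since 2734892370001 − 453·6037290000 = 1)
(1653751+77700√453)^2 = 5469784740001 + 256992905400√453
(1653751+77700√453)^3 = 18091323967121133751 + 850004548596233100√453
(1653751+77700√453)^4 = 59837090203895614338960001 + 2811391744490881177810800√453
(1653751+77700√453)^5 = 197911295523547060893371760093751 + 9298683817686228472822980388500√453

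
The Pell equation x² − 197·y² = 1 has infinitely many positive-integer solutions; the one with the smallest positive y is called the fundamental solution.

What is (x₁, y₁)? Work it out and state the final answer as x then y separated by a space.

d=197: √d = [14; 28] (ℓ=1, odd), read p_1/q_1
i=0: a=14 ⇒ p=14, q=1
i=1: a=28 ⇒ p=393, q=28
(x₁, y₁) = (393, 28);  393² − 197·28² = 1 ✓

393 28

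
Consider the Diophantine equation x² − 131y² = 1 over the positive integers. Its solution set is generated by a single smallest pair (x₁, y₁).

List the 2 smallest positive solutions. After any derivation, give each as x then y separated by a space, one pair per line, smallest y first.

10610 927
225144199 19670940

√131 → a₀=11, period (2,4,11,4,2,22); ℓ=6 even so k=5
i=0: a=11 ⇒ p=11, q=1
i=1: a=2 ⇒ p=23, q=2
…
i=4: a=4 ⇒ p=4727, q=413
i=5: a=2 ⇒ p=10610, q=927
→ (10610, 927).  Check: 10610²=112572100, 131·927²=112572099, difference 1.
n=2: (10610,927)∘(10610,927) = (10610·10610+131·927·927, 10610·927+927·10610) = (225144199,19670940)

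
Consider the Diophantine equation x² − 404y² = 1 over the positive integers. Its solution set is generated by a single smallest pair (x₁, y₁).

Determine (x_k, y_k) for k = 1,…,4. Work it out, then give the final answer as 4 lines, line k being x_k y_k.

201 10
80801 4020
32481801 1616030
13057603201 649640040

√404 → a₀=20, period (10,40); ℓ=2 even so k=1
k=0  a_k=20  p_k/q_k = 20/1
k=1  a_k=10  p_k/q_k = 201/10
→ (201, 10).  Check: 201²=40401, 404·10²=40400, difference 1.
(201+10√404)^2 = 80801 + 4020√404
(201+10√404)^3 = 32481801 + 1616030√404
(201+10√404)^4 = 13057603201 + 649640040√404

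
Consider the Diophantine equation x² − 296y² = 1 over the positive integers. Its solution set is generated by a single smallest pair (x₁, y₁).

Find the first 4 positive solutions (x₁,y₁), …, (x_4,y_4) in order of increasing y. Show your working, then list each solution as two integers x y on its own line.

3699 215
27365201 1590570
202447753299 11767036645
1497708451540801 87052535509140

√296 = [17; 4,1,7,1,4,34, …], period ℓ=6 (even) → k=5
k=0  a_k=17  p_k/q_k = 17/1
…
k=2  a_k=1  p_k/q_k = 86/5
k=3  a_k=7  p_k/q_k = 671/39
k=4  a_k=1  p_k/q_k = 757/44
k=5  a_k=4  p_k/q_k = 3699/215
(x₁, y₁) = (3699, 215);  3699² − 296·215² = 1 ✓
n=2: (3699,215)∘(3699,215) = (3699·3699+296·215·215, 3699·215+215·3699) = (27365201,1590570)
n=3: (27365201,1590570)∘(3699,215) = (3699·27365201+296·215·1590570, 3699·1590570+215·27365201) = (202447753299,11767036645)
n=4: (202447753299,11767036645)∘(3699,215) = (3699·202447753299+296·215·11767036645, 3699·11767036645+215·202447753299) = (1497708451540801,87052535509140)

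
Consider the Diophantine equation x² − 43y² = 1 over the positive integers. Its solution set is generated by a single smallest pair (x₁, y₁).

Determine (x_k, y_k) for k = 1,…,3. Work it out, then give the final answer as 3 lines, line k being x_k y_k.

d=43: √d = [6; 1,1,3,1,5,1,3,1,1,12] (ℓ=10, even), read p_9/q_9
k=0  a_k=6  p_k/q_k = 6/1
k=1  a_k=1  p_k/q_k = 7/1
k=2  a_k=1  p_k/q_k = 13/2
k=3  a_k=3  p_k/q_k = 46/7
k=4  a_k=1  p_k/q_k = 59/9
…
k=6  a_k=1  p_k/q_k = 400/61
…
k=8  a_k=1  p_k/q_k = 1941/296
k=9  a_k=1  p_k/q_k = 3482/531
(x₁, y₁) = (3482, 531);  3482² − 43·531² = 1 ✓
(3482+531√43)^2 = 24248647 + 3697884√43
(3482+531√43)^3 = 168867574226 + 25752063645√43

3482 531
24248647 3697884
168867574226 25752063645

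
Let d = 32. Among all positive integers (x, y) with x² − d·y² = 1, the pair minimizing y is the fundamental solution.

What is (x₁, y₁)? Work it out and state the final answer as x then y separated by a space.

17 3

d=32: √d = [5; 1,1,1,10] (ℓ=4, even), read p_3/q_3
step 0: (5, 1)  from 5·(1,0) + (0,1)
…
step 2: (11, 2)  from 1·(6,1) + (5,1)
step 3: (17, 3)  from 1·(11,2) + (6,1)
(x₁, y₁) = (17, 3);  17² − 32·3² = 1 ✓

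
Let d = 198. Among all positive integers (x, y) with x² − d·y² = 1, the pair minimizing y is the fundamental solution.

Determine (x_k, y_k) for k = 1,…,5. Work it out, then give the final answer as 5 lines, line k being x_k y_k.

[14; 14,28] for √198; ℓ=2 ⇒ convergent index 1
step 0: (14, 1)  from 14·(1,0) + (0,1)
step 1: (197, 14)  from 14·(14,1) + (1,0)
fundamental: x₁=197, y₁=14  (since 38809 − 198·196 = 1)
(197+14√198)^2 = 77617 + 5516√198
(197+14√198)^3 = 30580901 + 2173290√198
(197+14√198)^4 = 12048797377 + 856270744√198
(197+14√198)^5 = 4747195585637 + 337368499846√198

197 14
77617 5516
30580901 2173290
12048797377 856270744
4747195585637 337368499846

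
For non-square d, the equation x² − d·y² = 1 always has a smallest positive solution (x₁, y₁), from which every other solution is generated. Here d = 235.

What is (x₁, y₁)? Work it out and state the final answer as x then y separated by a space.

46 3

√235 = [15; 3,30, …], period ℓ=2 (even) → k=1
a_0=15:  p_0=15·1+0=15,  q_0=15·0+1=1
a_1=3:  p_1=3·15+1=46,  q_1=3·1+0=3
→ (46, 3).  Check: 46²=2116, 235·3²=2115, difference 1.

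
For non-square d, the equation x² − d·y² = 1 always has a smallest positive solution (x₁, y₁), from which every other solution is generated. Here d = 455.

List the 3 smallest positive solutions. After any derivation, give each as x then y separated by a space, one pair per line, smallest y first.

d=455: √d = [21; 3,42] (ℓ=2, even), read p_1/q_1
step 0: (21, 1)  from 21·(1,0) + (0,1)
step 1: (64, 3)  from 3·(21,1) + (1,0)
(x₁, y₁) = (64, 3);  64² − 455·3² = 1 ✓
(64+3√455)^2 = 8191 + 384√455
(64+3√455)^3 = 1048384 + 49149√455

64 3
8191 384
1048384 49149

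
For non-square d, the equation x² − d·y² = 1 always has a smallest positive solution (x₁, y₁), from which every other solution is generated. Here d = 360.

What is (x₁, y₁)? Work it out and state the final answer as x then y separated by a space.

19 1

d=360: √d = [18; 1,36] (ℓ=2, even), read p_1/q_1
k=0  a_k=18  p_k/q_k = 18/1
k=1  a_k=1  p_k/q_k = 19/1
→ (19, 1).  Check: 19²=361, 360·1²=360, difference 1.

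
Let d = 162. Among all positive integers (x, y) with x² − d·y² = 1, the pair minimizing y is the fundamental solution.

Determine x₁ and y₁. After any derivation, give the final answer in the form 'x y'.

19601 1540

[12; 1,2,1,2,12,2,1,2,1,24] for √162; ℓ=10 ⇒ convergent index 9
step 0: (12, 1)  from 12·(1,0) + (0,1)
step 1: (13, 1)  from 1·(12,1) + (1,0)
step 2: (38, 3)  from 2·(13,1) + (12,1)
…
step 4: (140, 11)  from 2·(51,4) + (38,3)
step 5: (1731, 136)  from 12·(140,11) + (51,4)
…
step 8: (14268, 1121)  from 2·(5333,419) + (3602,283)
step 9: (19601, 1540)  from 1·(14268,1121) + (5333,419)
→ (19601, 1540).  Check: 19601²=384199201, 162·1540²=384199200, difference 1.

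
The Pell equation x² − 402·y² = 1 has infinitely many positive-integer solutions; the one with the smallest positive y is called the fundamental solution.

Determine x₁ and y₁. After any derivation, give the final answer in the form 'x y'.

401 20

√402 → a₀=20, period (20,40); ℓ=2 even so k=1
a_0=20:  p_0=20·1+0=20,  q_0=20·0+1=1
a_1=20:  p_1=20·20+1=401,  q_1=20·1+0=20
fundamental: x₁=401, y₁=20  (since 160801 − 402·400 = 1)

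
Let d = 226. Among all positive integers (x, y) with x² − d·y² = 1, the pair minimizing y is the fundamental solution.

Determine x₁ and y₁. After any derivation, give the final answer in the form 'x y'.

[15; 30] for √226; ℓ=1 ⇒ convergent index 1
a_0=15:  p_0=15·1+0=15,  q_0=15·0+1=1
a_1=30:  p_1=30·15+1=451,  q_1=30·1+0=30
(x₁, y₁) = (451, 30);  451² − 226·30² = 1 ✓

451 30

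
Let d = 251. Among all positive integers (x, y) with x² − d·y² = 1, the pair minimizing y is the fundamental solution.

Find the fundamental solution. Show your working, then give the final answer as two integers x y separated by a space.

[15; 1,5,2,1,2,…,5,1,30] for √251; ℓ=14 ⇒ convergent index 13
i=0: a=15 ⇒ p=15, q=1
…
i=2: a=5 ⇒ p=95, q=6
i=3: a=2 ⇒ p=206, q=13
i=4: a=1 ⇒ p=301, q=19
i=5: a=2 ⇒ p=808, q=51
…
i=7: a=15 ⇒ p=29563, q=1866
i=8: a=2 ⇒ p=61043, q=3853
…
i=11: a=2 ⇒ p=577033, q=36422
i=12: a=5 ⇒ p=3097857, q=195535
i=13: a=1 ⇒ p=3674890, q=231957
→ (3674890, 231957).  Check: 3674890²=13504816512100, 251·231957²=13504816512099, difference 1.

3674890 231957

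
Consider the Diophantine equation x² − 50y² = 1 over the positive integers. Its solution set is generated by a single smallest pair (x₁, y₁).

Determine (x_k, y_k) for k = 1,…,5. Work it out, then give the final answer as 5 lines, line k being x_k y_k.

99 14
19601 2772
3880899 548842
768398401 108667944
152139002499 21515704070

d=50: √d = [7; 14] (ℓ=1, odd), read p_1/q_1
i=0: a=7 ⇒ p=7, q=1
i=1: a=14 ⇒ p=99, q=14
fundamental: x₁=99, y₁=14  (since 9801 − 50·196 = 1)
n=2: (99,14)∘(99,14) = (99·99+50·14·14, 99·14+14·99) = (19601,2772)
n=3: (19601,2772)∘(99,14) = (99·19601+50·14·2772, 99·2772+14·19601) = (3880899,548842)
n=4: (3880899,548842)∘(99,14) = (99·3880899+50·14·548842, 99·548842+14·3880899) = (768398401,108667944)
n=5: (768398401,108667944)∘(99,14) = (99·768398401+50·14·108667944, 99·108667944+14·768398401) = (152139002499,21515704070)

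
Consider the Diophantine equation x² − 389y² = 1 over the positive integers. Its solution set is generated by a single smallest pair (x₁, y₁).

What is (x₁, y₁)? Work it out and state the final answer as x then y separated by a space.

d=389: √d = [19; 1,2,1,1,1,1,2,1,38] (ℓ=9, odd), read p_17/q_17
i=0: a=19 ⇒ p=19, q=1
…
i=9: a=38 ⇒ p=49643, q=2517
…
i=16: a=2 ⇒ p=2376809, q=120509
i=17: a=1 ⇒ p=3287049, q=166660
(x₁, y₁) = (3287049, 166660);  3287049² − 389·166660² = 1 ✓

3287049 166660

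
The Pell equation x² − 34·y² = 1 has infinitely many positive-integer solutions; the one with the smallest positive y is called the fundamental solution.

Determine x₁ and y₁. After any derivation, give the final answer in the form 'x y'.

35 6

√34 → a₀=5, period (1,4,1,10); ℓ=4 even so k=3
k=0  a_k=5  p_k/q_k = 5/1
k=1  a_k=1  p_k/q_k = 6/1
k=2  a_k=4  p_k/q_k = 29/5
k=3  a_k=1  p_k/q_k = 35/6
(x₁, y₁) = (35, 6);  35² − 34·6² = 1 ✓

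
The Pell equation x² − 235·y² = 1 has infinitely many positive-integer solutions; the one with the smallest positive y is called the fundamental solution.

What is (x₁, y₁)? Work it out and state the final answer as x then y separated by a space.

46 3

√235 = [15; 3,30, …], period ℓ=2 (even) → k=1
i=0: a=15 ⇒ p=15, q=1
i=1: a=3 ⇒ p=46, q=3
fundamental: x₁=46, y₁=3  (since 2116 − 235·9 = 1)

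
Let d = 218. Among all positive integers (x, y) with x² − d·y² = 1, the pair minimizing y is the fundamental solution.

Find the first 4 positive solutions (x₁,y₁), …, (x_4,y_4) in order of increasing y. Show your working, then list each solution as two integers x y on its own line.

√218 → a₀=14, period (1,3,3,1,28); ℓ=5 odd so k=9
k=0  a_k=14  p_k/q_k = 14/1
k=1  a_k=1  p_k/q_k = 15/1
k=2  a_k=3  p_k/q_k = 59/4
…
k=5  a_k=28  p_k/q_k = 7220/489
k=6  a_k=1  p_k/q_k = 7471/506
…
k=8  a_k=3  p_k/q_k = 96370/6527
k=9  a_k=1  p_k/q_k = 126003/8534
fundamental: x₁=126003, y₁=8534  (since 15876756009 − 218·72829156 = 1)
(126003+8534√218)^2 = 31753512017 + 2150619204√218
(126003+8534√218)^3 = 8002075549230099 + 541968943114690√218
(126003+8534√218)^4 = 2016571050827526816577 + 136579425476409948936√218

126003 8534
31753512017 2150619204
8002075549230099 541968943114690
2016571050827526816577 136579425476409948936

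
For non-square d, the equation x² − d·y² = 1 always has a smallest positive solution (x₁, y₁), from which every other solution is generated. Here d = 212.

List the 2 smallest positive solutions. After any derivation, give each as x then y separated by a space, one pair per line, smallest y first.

66249 4550
8777860001 602865900

√212 → a₀=14, period (1,1,3,1,1,…,1,1,28); ℓ=14 even so k=13
a_0=14:  p_0=14·1+0=14,  q_0=14·0+1=1
…
a_5=1:  p_5=1·131+102=233,  q_5=1·9+7=16
…
a_12=1:  p_12=1·29135+7979=37114,  q_12=1·2001+548=2549
a_13=1:  p_13=1·37114+29135=66249,  q_13=1·2549+2001=4550
→ (66249, 4550).  Check: 66249²=4388930001, 212·4550²=4388930000, difference 1.
n=2: (66249,4550)∘(66249,4550) = (66249·66249+212·4550·4550, 66249·4550+4550·66249) = (8777860001,602865900)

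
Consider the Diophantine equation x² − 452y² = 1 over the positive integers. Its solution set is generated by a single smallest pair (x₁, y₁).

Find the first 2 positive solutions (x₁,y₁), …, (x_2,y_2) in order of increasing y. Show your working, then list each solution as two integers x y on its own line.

√452 = [21; 3,1,5,3,10,3,5,1,3,42, …], period ℓ=10 (even) → k=9
k=0  a_k=21  p_k/q_k = 21/1
…
k=5  a_k=10  p_k/q_k = 16009/753
k=6  a_k=3  p_k/q_k = 49579/2332
k=7  a_k=5  p_k/q_k = 263904/12413
k=8  a_k=1  p_k/q_k = 313483/14745
k=9  a_k=3  p_k/q_k = 1204353/56648
(x₁, y₁) = (1204353, 56648);  1204353² − 452·56648² = 1 ✓
n=2: (1204353,56648)∘(1204353,56648) = (1204353·1204353+452·56648·56648, 1204353·56648+56648·1204353) = (2900932297217,136448377488)

1204353 56648
2900932297217 136448377488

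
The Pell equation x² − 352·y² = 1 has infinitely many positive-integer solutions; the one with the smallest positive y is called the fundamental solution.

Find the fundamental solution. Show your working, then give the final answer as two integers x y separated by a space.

d=352: √d = [18; 1,3,5,9,5,3,1,36] (ℓ=8, even), read p_7/q_7
a_0=18:  p_0=18·1+0=18,  q_0=18·0+1=1
a_1=1:  p_1=1·18+1=19,  q_1=1·1+0=1
…
a_3=5:  p_3=5·75+19=394,  q_3=5·4+1=21
…
a_6=3:  p_6=3·18499+3621=59118,  q_6=3·986+193=3151
a_7=1:  p_7=1·59118+18499=77617,  q_7=1·3151+986=4137
(x₁, y₁) = (77617, 4137);  77617² − 352·4137² = 1 ✓

77617 4137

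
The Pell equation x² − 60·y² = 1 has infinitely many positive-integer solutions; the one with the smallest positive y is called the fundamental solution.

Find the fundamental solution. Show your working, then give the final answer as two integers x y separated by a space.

d=60: √d = [7; 1,2,1,14] (ℓ=4, even), read p_3/q_3
a_0=7:  p_0=7·1+0=7,  q_0=7·0+1=1
a_1=1:  p_1=1·7+1=8,  q_1=1·1+0=1
a_2=2:  p_2=2·8+7=23,  q_2=2·1+1=3
a_3=1:  p_3=1·23+8=31,  q_3=1·3+1=4
→ (31, 4).  Check: 31²=961, 60·4²=960, difference 1.

31 4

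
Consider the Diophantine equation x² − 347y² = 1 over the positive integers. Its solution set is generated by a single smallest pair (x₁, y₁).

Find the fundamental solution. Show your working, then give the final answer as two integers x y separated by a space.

641602 34443

√347 = [18; 1,1,1,2,4,…,1,1,36, …], period ℓ=14 (even) → k=13
step 0: (18, 1)  from 18·(1,0) + (0,1)
…
step 3: (56, 3)  from 1·(37,2) + (19,1)
…
step 6: (801, 43)  from 1·(652,35) + (149,8)
…
step 10: (164168, 8813)  from 2·(74549,4002) + (15070,809)
step 11: (238717, 12815)  from 1·(164168,8813) + (74549,4002)
step 12: (402885, 21628)  from 1·(238717,12815) + (164168,8813)
step 13: (641602, 34443)  from 1·(402885,21628) + (238717,12815)
fundamental: x₁=641602, y₁=34443  (since 411653126404 − 347·1186320249 = 1)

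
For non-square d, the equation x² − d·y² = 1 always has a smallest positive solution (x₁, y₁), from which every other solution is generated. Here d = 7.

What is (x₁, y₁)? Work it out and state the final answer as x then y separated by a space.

8 3

[2; 1,1,1,4] for √7; ℓ=4 ⇒ convergent index 3
a_0=2:  p_0=2·1+0=2,  q_0=2·0+1=1
a_1=1:  p_1=1·2+1=3,  q_1=1·1+0=1
a_2=1:  p_2=1·3+2=5,  q_2=1·1+1=2
a_3=1:  p_3=1·5+3=8,  q_3=1·2+1=3
(x₁, y₁) = (8, 3);  8² − 7·3² = 1 ✓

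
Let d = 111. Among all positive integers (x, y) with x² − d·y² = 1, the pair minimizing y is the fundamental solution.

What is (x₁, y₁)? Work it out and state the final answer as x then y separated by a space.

d=111: √d = [10; 1,1,6,1,1,20] (ℓ=6, even), read p_5/q_5
k=0  a_k=10  p_k/q_k = 10/1
…
k=4  a_k=1  p_k/q_k = 158/15
k=5  a_k=1  p_k/q_k = 295/28
fundamental: x₁=295, y₁=28  (since 87025 − 111·784 = 1)

295 28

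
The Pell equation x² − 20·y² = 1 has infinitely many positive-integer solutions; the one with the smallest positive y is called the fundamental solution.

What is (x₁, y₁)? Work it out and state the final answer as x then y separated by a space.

√20 = [4; 2,8, …], period ℓ=2 (even) → k=1
i=0: a=4 ⇒ p=4, q=1
i=1: a=2 ⇒ p=9, q=2
(x₁, y₁) = (9, 2);  9² − 20·2² = 1 ✓

9 2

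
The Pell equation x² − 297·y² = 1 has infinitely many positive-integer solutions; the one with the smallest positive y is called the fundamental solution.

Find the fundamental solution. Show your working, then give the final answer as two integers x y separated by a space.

[17; 4,3,1,1,2,1,1,3,4,34] for √297; ℓ=10 ⇒ convergent index 9
step 0: (17, 1)  from 17·(1,0) + (0,1)
…
step 2: (224, 13)  from 3·(69,4) + (17,1)
…
step 4: (517, 30)  from 1·(293,17) + (224,13)
step 5: (1327, 77)  from 2·(517,30) + (293,17)
…
step 7: (3171, 184)  from 1·(1844,107) + (1327,77)
step 8: (11357, 659)  from 3·(3171,184) + (1844,107)
step 9: (48599, 2820)  from 4·(11357,659) + (3171,184)
→ (48599, 2820).  Check: 48599²=2361862801, 297·2820²=2361862800, difference 1.

48599 2820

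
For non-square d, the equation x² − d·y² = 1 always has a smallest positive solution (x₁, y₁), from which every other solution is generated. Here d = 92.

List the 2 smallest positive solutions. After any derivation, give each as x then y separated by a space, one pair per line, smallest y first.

1151 120
2649601 276240

d=92: √d = [9; 1,1,2,4,2,1,1,18] (ℓ=8, even), read p_7/q_7
k=0  a_k=9  p_k/q_k = 9/1
k=1  a_k=1  p_k/q_k = 10/1
…
k=3  a_k=2  p_k/q_k = 48/5
k=4  a_k=4  p_k/q_k = 211/22
k=5  a_k=2  p_k/q_k = 470/49
k=6  a_k=1  p_k/q_k = 681/71
k=7  a_k=1  p_k/q_k = 1151/120
fundamental: x₁=1151, y₁=120  (since 1324801 − 92·14400 = 1)
n=2: (1151,120)∘(1151,120) = (1151·1151+92·120·120, 1151·120+120·1151) = (2649601,276240)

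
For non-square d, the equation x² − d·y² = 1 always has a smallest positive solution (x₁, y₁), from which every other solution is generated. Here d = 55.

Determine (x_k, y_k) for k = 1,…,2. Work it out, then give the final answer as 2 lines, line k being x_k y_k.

89 12
15841 2136

[7; 2,2,2,14] for √55; ℓ=4 ⇒ convergent index 3
step 0: (7, 1)  from 7·(1,0) + (0,1)
step 1: (15, 2)  from 2·(7,1) + (1,0)
step 2: (37, 5)  from 2·(15,2) + (7,1)
step 3: (89, 12)  from 2·(37,5) + (15,2)
(x₁, y₁) = (89, 12);  89² − 55·12² = 1 ✓
(89+12√55)^2 = 15841 + 2136√55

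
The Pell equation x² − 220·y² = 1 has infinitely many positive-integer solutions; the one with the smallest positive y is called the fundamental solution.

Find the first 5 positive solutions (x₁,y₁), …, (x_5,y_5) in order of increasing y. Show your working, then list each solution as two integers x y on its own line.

89 6
15841 1068
2819609 190098
501874561 33836376
89330852249 6022684830

[14; 1,4,1,28] for √220; ℓ=4 ⇒ convergent index 3
a_0=14:  p_0=14·1+0=14,  q_0=14·0+1=1
…
a_2=4:  p_2=4·15+14=74,  q_2=4·1+1=5
a_3=1:  p_3=1·74+15=89,  q_3=1·5+1=6
fundamental: x₁=89, y₁=6  (since 7921 − 220·36 = 1)
(x_2, y_2) = (89·89 + 220·6·6, 89·6 + 6·89) = (15841, 1068)
(x_3, y_3) = (89·15841 + 220·6·1068, 89·1068 + 6·15841) = (2819609, 190098)
(x_4, y_4) = (89·2819609 + 220·6·190098, 89·190098 + 6·2819609) = (501874561, 33836376)
(x_5, y_5) = (89·501874561 + 220·6·33836376, 89·33836376 + 6·501874561) = (89330852249, 6022684830)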